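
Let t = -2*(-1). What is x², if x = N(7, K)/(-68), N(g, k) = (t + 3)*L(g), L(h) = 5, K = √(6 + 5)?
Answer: 625/4624 ≈ 0.13516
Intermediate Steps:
t = 2
K = √11 ≈ 3.3166
N(g, k) = 25 (N(g, k) = (2 + 3)*5 = 5*5 = 25)
x = -25/68 (x = 25/(-68) = 25*(-1/68) = -25/68 ≈ -0.36765)
x² = (-25/68)² = 625/4624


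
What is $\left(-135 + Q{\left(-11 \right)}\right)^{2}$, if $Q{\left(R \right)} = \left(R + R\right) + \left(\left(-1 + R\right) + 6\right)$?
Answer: $26569$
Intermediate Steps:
$Q{\left(R \right)} = 5 + 3 R$ ($Q{\left(R \right)} = 2 R + \left(5 + R\right) = 5 + 3 R$)
$\left(-135 + Q{\left(-11 \right)}\right)^{2} = \left(-135 + \left(5 + 3 \left(-11\right)\right)\right)^{2} = \left(-135 + \left(5 - 33\right)\right)^{2} = \left(-135 - 28\right)^{2} = \left(-163\right)^{2} = 26569$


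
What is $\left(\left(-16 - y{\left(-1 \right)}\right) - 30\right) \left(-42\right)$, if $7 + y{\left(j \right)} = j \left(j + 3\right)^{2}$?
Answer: $1470$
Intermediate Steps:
$y{\left(j \right)} = -7 + j \left(3 + j\right)^{2}$ ($y{\left(j \right)} = -7 + j \left(j + 3\right)^{2} = -7 + j \left(3 + j\right)^{2}$)
$\left(\left(-16 - y{\left(-1 \right)}\right) - 30\right) \left(-42\right) = \left(\left(-16 - \left(-7 - \left(3 - 1\right)^{2}\right)\right) - 30\right) \left(-42\right) = \left(\left(-16 - \left(-7 - 2^{2}\right)\right) - 30\right) \left(-42\right) = \left(\left(-16 - \left(-7 - 4\right)\right) - 30\right) \left(-42\right) = \left(\left(-16 - -11\right) - 30\right) \left(-42\right) = \left(\left(-16 + 11\right) - 30\right) \left(-42\right) = \left(-5 - 30\right) \left(-42\right) = \left(-35\right) \left(-42\right) = 1470$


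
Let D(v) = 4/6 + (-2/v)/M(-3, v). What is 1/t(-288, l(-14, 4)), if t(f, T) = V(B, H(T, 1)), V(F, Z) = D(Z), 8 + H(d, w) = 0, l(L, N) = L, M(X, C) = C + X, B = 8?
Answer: 132/85 ≈ 1.5529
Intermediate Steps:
D(v) = ⅔ - 2/(v*(-3 + v)) (D(v) = 4/6 + (-2/v)/(v - 3) = 4*(⅙) + (-2/v)/(-3 + v) = ⅔ - 2/(v*(-3 + v)))
H(d, w) = -8 (H(d, w) = -8 + 0 = -8)
V(F, Z) = 2*(-3 + Z*(-3 + Z))/(3*Z*(-3 + Z))
t(f, T) = 85/132 (t(f, T) = (⅔)*(-3 - 8*(-3 - 8))/(-8*(-3 - 8)) = (⅔)*(-⅛)*(-3 - 8*(-11))/(-11) = (⅔)*(-⅛)*(-1/11)*(-3 + 88) = (⅔)*(-⅛)*(-1/11)*85 = 85/132)
1/t(-288, l(-14, 4)) = 1/(85/132) = 132/85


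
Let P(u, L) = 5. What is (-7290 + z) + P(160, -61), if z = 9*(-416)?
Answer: -11029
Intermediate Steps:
z = -3744
(-7290 + z) + P(160, -61) = (-7290 - 3744) + 5 = -11034 + 5 = -11029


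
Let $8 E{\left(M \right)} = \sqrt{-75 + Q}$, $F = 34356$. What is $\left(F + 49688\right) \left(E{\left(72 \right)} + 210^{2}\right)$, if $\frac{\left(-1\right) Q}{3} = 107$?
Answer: $3706340400 + 63033 i \sqrt{11} \approx 3.7063 \cdot 10^{9} + 2.0906 \cdot 10^{5} i$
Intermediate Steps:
$Q = -321$ ($Q = \left(-3\right) 107 = -321$)
$E{\left(M \right)} = \frac{3 i \sqrt{11}}{4}$ ($E{\left(M \right)} = \frac{\sqrt{-75 - 321}}{8} = \frac{\sqrt{-396}}{8} = \frac{6 i \sqrt{11}}{8} = \frac{3 i \sqrt{11}}{4}$)
$\left(F + 49688\right) \left(E{\left(72 \right)} + 210^{2}\right) = \left(34356 + 49688\right) \left(\frac{3 i \sqrt{11}}{4} + 210^{2}\right) = 84044 \left(\frac{3 i \sqrt{11}}{4} + 44100\right) = 84044 \left(44100 + \frac{3 i \sqrt{11}}{4}\right) = 3706340400 + 63033 i \sqrt{11}$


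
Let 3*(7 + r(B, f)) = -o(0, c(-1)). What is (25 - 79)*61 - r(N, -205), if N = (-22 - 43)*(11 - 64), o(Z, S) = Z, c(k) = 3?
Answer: -3287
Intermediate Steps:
N = 3445 (N = -65*(-53) = 3445)
r(B, f) = -7 (r(B, f) = -7 + (-1*0)/3 = -7 + (⅓)*0 = -7 + 0 = -7)
(25 - 79)*61 - r(N, -205) = (25 - 79)*61 - 1*(-7) = -54*61 + 7 = -3294 + 7 = -3287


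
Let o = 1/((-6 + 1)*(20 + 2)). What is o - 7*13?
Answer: -10011/110 ≈ -91.009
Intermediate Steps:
o = -1/110 (o = 1/(-5*22) = 1/(-110) = -1/110 ≈ -0.0090909)
o - 7*13 = -1/110 - 7*13 = -1/110 - 91 = -10011/110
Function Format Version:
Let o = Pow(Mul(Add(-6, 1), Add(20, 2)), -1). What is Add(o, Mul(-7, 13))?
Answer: Rational(-10011, 110) ≈ -91.009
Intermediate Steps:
o = Rational(-1, 110) (o = Pow(Mul(-5, 22), -1) = Pow(-110, -1) = Rational(-1, 110) ≈ -0.0090909)
Add(o, Mul(-7, 13)) = Add(Rational(-1, 110), Mul(-7, 13)) = Add(Rational(-1, 110), -91) = Rational(-10011, 110)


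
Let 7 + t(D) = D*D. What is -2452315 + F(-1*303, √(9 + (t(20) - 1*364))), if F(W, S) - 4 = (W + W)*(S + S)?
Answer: -2452311 - 1212*√38 ≈ -2.4598e+6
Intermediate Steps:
t(D) = -7 + D² (t(D) = -7 + D*D = -7 + D²)
F(W, S) = 4 + 4*S*W (F(W, S) = 4 + (W + W)*(S + S) = 4 + (2*W)*(2*S) = 4 + 4*S*W)
-2452315 + F(-1*303, √(9 + (t(20) - 1*364))) = -2452315 + (4 + 4*√(9 + ((-7 + 20²) - 1*364))*(-1*303)) = -2452315 + (4 + 4*√(9 + ((-7 + 400) - 364))*(-303)) = -2452315 + (4 + 4*√(9 + (393 - 364))*(-303)) = -2452315 + (4 + 4*√(9 + 29)*(-303)) = -2452315 + (4 + 4*√38*(-303)) = -2452315 + (4 - 1212*√38) = -2452311 - 1212*√38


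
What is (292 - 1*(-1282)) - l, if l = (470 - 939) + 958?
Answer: 1085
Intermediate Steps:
l = 489 (l = -469 + 958 = 489)
(292 - 1*(-1282)) - l = (292 - 1*(-1282)) - 1*489 = (292 + 1282) - 489 = 1574 - 489 = 1085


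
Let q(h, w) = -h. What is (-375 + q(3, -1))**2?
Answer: 142884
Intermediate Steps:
(-375 + q(3, -1))**2 = (-375 - 1*3)**2 = (-375 - 3)**2 = (-378)**2 = 142884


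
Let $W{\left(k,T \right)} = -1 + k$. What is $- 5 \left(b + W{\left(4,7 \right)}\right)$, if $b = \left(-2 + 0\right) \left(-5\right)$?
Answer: $-65$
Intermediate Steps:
$b = 10$ ($b = \left(-2\right) \left(-5\right) = 10$)
$- 5 \left(b + W{\left(4,7 \right)}\right) = - 5 \left(10 + \left(-1 + 4\right)\right) = - 5 \left(10 + 3\right) = \left(-5\right) 13 = -65$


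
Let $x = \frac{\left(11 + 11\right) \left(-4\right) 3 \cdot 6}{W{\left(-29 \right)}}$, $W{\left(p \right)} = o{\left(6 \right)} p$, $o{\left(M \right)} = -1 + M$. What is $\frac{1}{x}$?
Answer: $\frac{145}{1584} \approx 0.09154$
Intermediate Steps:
$W{\left(p \right)} = 5 p$ ($W{\left(p \right)} = \left(-1 + 6\right) p = 5 p$)
$x = \frac{1584}{145}$ ($x = \frac{\left(11 + 11\right) \left(-4\right) 3 \cdot 6}{5 \left(-29\right)} = \frac{22 \left(\left(-12\right) 6\right)}{-145} = 22 \left(-72\right) \left(- \frac{1}{145}\right) = \left(-1584\right) \left(- \frac{1}{145}\right) = \frac{1584}{145} \approx 10.924$)
$\frac{1}{x} = \frac{1}{\frac{1584}{145}} = \frac{145}{1584}$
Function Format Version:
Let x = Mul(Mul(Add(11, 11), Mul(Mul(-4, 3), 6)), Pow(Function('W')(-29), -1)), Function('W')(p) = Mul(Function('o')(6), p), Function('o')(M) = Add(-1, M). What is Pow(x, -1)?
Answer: Rational(145, 1584) ≈ 0.091540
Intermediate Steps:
Function('W')(p) = Mul(5, p) (Function('W')(p) = Mul(Add(-1, 6), p) = Mul(5, p))
x = Rational(1584, 145) (x = Mul(Mul(Add(11, 11), Mul(Mul(-4, 3), 6)), Pow(Mul(5, -29), -1)) = Mul(Mul(22, Mul(-12, 6)), Pow(-145, -1)) = Mul(Mul(22, -72), Rational(-1, 145)) = Mul(-1584, Rational(-1, 145)) = Rational(1584, 145) ≈ 10.924)
Pow(x, -1) = Pow(Rational(1584, 145), -1) = Rational(145, 1584)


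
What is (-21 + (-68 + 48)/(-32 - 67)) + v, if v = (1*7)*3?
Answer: 20/99 ≈ 0.20202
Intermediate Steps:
v = 21 (v = 7*3 = 21)
(-21 + (-68 + 48)/(-32 - 67)) + v = (-21 + (-68 + 48)/(-32 - 67)) + 21 = (-21 - 20/(-99)) + 21 = (-21 - 20*(-1/99)) + 21 = (-21 + 20/99) + 21 = -2059/99 + 21 = 20/99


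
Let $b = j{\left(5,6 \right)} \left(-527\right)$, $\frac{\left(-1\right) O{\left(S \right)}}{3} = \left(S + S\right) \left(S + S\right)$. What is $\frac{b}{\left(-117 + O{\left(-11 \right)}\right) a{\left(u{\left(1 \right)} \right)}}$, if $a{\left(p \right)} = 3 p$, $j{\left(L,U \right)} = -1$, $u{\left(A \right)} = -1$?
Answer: $\frac{527}{4707} \approx 0.11196$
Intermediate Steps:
$O{\left(S \right)} = - 12 S^{2}$ ($O{\left(S \right)} = - 3 \left(S + S\right) \left(S + S\right) = - 3 \cdot 2 S 2 S = - 3 \cdot 4 S^{2} = - 12 S^{2}$)
$b = 527$ ($b = \left(-1\right) \left(-527\right) = 527$)
$\frac{b}{\left(-117 + O{\left(-11 \right)}\right) a{\left(u{\left(1 \right)} \right)}} = \frac{527}{\left(-117 - 12 \left(-11\right)^{2}\right) 3 \left(-1\right)} = \frac{527}{\left(-117 - 1452\right) \left(-3\right)} = \frac{527}{\left(-1569\right) \left(-3\right)} = \frac{527}{4707}$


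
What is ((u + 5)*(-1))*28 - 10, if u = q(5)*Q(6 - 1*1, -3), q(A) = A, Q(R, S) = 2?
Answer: -430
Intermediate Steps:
u = 10 (u = 5*2 = 10)
((u + 5)*(-1))*28 - 10 = ((10 + 5)*(-1))*28 - 10 = (15*(-1))*28 - 10 = -15*28 - 10 = -420 - 10 = -430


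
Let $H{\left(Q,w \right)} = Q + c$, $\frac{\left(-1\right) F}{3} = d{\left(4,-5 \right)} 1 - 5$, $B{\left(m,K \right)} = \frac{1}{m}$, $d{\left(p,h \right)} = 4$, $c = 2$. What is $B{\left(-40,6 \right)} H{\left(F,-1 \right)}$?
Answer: $- \frac{1}{8} \approx -0.125$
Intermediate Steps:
$F = 3$ ($F = - 3 \left(4 \cdot 1 - 5\right) = - 3 \left(4 - 5\right) = \left(-3\right) \left(-1\right) = 3$)
$H{\left(Q,w \right)} = 2 + Q$ ($H{\left(Q,w \right)} = Q + 2 = 2 + Q$)
$B{\left(-40,6 \right)} H{\left(F,-1 \right)} = \frac{2 + 3}{-40} = \left(- \frac{1}{40}\right) 5 = - \frac{1}{8}$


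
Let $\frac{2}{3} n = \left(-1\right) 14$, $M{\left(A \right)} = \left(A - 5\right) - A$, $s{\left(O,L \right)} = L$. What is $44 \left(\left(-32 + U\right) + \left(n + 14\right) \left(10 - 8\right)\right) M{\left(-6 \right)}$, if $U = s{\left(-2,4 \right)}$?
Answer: $9240$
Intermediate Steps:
$M{\left(A \right)} = -5$ ($M{\left(A \right)} = \left(-5 + A\right) - A = -5$)
$n = -21$ ($n = \frac{3 \left(\left(-1\right) 14\right)}{2} = \frac{3}{2} \left(-14\right) = -21$)
$U = 4$
$44 \left(\left(-32 + U\right) + \left(n + 14\right) \left(10 - 8\right)\right) M{\left(-6 \right)} = 44 \left(\left(-32 + 4\right) + \left(-21 + 14\right) \left(10 - 8\right)\right) \left(-5\right) = 44 \left(-28 - 14\right) \left(-5\right) = 44 \left(-42\right) \left(-5\right) = \left(-1848\right) \left(-5\right) = 9240$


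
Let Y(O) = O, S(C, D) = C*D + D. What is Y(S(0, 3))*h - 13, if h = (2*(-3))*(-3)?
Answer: 41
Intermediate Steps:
S(C, D) = D + C*D
h = 18 (h = -6*(-3) = 18)
Y(S(0, 3))*h - 13 = (3*(1 + 0))*18 - 13 = (3*1)*18 - 13 = 3*18 - 13 = 54 - 13 = 41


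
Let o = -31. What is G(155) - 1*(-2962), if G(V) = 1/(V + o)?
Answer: 367289/124 ≈ 2962.0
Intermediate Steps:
G(V) = 1/(-31 + V) (G(V) = 1/(V - 31) = 1/(-31 + V))
G(155) - 1*(-2962) = 1/(-31 + 155) - 1*(-2962) = 1/124 + 2962 = 367289/124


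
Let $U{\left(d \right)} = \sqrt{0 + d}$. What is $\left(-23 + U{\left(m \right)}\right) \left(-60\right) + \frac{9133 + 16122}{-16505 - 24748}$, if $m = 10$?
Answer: $\frac{56903885}{41253} - 60 \sqrt{10} \approx 1189.7$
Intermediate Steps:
$U{\left(d \right)} = \sqrt{d}$
$\left(-23 + U{\left(m \right)}\right) \left(-60\right) + \frac{9133 + 16122}{-16505 - 24748} = \left(-23 + \sqrt{10}\right) \left(-60\right) + \frac{9133 + 16122}{-16505 - 24748} = \left(1380 - 60 \sqrt{10}\right) + \frac{25255}{-41253} = \left(1380 - 60 \sqrt{10}\right) + 25255 \left(- \frac{1}{41253}\right) = \left(1380 - 60 \sqrt{10}\right) - \frac{25255}{41253} = \frac{56903885}{41253} - 60 \sqrt{10}$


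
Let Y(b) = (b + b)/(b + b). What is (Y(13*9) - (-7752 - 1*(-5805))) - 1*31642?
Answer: -29694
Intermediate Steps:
Y(b) = 1 (Y(b) = (2*b)/((2*b)) = (2*b)*(1/(2*b)) = 1)
(Y(13*9) - (-7752 - 1*(-5805))) - 1*31642 = (1 - (-7752 - 1*(-5805))) - 1*31642 = (1 - (-7752 + 5805)) - 31642 = (1 - 1*(-1947)) - 31642 = (1 + 1947) - 31642 = 1948 - 31642 = -29694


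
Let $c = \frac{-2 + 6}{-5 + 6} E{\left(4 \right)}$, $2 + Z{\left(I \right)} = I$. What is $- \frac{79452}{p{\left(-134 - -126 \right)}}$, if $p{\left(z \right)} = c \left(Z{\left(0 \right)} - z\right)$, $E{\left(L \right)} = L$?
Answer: $- \frac{6621}{8} \approx -827.63$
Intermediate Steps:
$Z{\left(I \right)} = -2 + I$
$c = 16$ ($c = \frac{-2 + 6}{-5 + 6} \cdot 4 = \frac{4}{1} \cdot 4 = 4 \cdot 1 \cdot 4 = 4 \cdot 4 = 16$)
$p{\left(z \right)} = -32 - 16 z$ ($p{\left(z \right)} = 16 \left(\left(-2 + 0\right) - z\right) = 16 \left(-2 - z\right) = -32 - 16 z$)
$- \frac{79452}{p{\left(-134 - -126 \right)}} = - \frac{79452}{-32 - 16 \left(-134 - -126\right)} = - \frac{79452}{-32 - 16 \left(-134 + 126\right)} = - \frac{79452}{-32 - -128} = - \frac{79452}{-32 + 128} = - \frac{79452}{96} = \left(-79452\right) \frac{1}{96} = - \frac{6621}{8}$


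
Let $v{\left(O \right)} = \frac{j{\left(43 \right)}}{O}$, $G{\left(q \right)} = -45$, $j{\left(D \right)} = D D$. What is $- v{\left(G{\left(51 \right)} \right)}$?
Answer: $\frac{1849}{45} \approx 41.089$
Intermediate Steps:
$j{\left(D \right)} = D^{2}$
$v{\left(O \right)} = \frac{1849}{O}$ ($v{\left(O \right)} = \frac{43^{2}}{O} = \frac{1849}{O}$)
$- v{\left(G{\left(51 \right)} \right)} = - \frac{1849}{-45} = - \frac{1849 \left(-1\right)}{45} = \left(-1\right) \left(- \frac{1849}{45}\right) = \frac{1849}{45}$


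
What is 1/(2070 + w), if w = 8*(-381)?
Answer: -1/978 ≈ -0.0010225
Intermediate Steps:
w = -3048
1/(2070 + w) = 1/(2070 - 3048) = 1/(-978) = -1/978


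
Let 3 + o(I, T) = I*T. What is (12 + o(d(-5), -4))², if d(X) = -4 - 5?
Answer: 2025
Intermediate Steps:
d(X) = -9
o(I, T) = -3 + I*T
(12 + o(d(-5), -4))² = (12 + (-3 - 9*(-4)))² = (12 + (-3 + 36))² = (12 + 33)² = 45² = 2025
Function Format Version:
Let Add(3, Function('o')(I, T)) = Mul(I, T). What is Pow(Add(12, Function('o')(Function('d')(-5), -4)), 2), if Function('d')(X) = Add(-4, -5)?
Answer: 2025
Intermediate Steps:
Function('d')(X) = -9
Function('o')(I, T) = Add(-3, Mul(I, T))
Pow(Add(12, Function('o')(Function('d')(-5), -4)), 2) = Pow(Add(12, Add(-3, Mul(-9, -4))), 2) = Pow(Add(12, Add(-3, 36)), 2) = Pow(Add(12, 33), 2) = Pow(45, 2) = 2025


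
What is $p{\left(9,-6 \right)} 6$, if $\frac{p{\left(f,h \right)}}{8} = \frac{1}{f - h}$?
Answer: $\frac{16}{5} \approx 3.2$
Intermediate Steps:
$p{\left(f,h \right)} = \frac{8}{f - h}$
$p{\left(9,-6 \right)} 6 = \frac{8}{9 - -6} \cdot 6 = \frac{8}{9 + 6} \cdot 6 = \frac{8}{15} \cdot 6 = \frac{16}{5}$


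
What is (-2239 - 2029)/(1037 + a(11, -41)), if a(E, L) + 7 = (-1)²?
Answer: -4268/1031 ≈ -4.1397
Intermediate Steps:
a(E, L) = -6 (a(E, L) = -7 + (-1)² = -7 + 1 = -6)
(-2239 - 2029)/(1037 + a(11, -41)) = (-2239 - 2029)/(1037 - 6) = -4268/1031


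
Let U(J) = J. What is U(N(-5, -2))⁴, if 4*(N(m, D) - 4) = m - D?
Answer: 28561/256 ≈ 111.57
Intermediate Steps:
N(m, D) = 4 - D/4 + m/4 (N(m, D) = 4 + (m - D)/4 = 4 + (-D/4 + m/4) = 4 - D/4 + m/4)
U(N(-5, -2))⁴ = (4 - ¼*(-2) + (¼)*(-5))⁴ = (4 + ½ - 5/4)⁴ = (13/4)⁴ = 28561/256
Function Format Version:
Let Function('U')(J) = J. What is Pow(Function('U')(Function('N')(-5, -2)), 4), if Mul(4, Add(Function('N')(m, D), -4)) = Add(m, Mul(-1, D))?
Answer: Rational(28561, 256) ≈ 111.57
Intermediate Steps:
Function('N')(m, D) = Add(4, Mul(Rational(-1, 4), D), Mul(Rational(1, 4), m)) (Function('N')(m, D) = Add(4, Mul(Rational(1, 4), Add(m, Mul(-1, D)))) = Add(4, Add(Mul(Rational(-1, 4), D), Mul(Rational(1, 4), m))) = Add(4, Mul(Rational(-1, 4), D), Mul(Rational(1, 4), m)))
Pow(Function('U')(Function('N')(-5, -2)), 4) = Pow(Add(4, Mul(Rational(-1, 4), -2), Mul(Rational(1, 4), -5)), 4) = Pow(Add(4, Rational(1, 2), Rational(-5, 4)), 4) = Pow(Rational(13, 4), 4) = Rational(28561, 256)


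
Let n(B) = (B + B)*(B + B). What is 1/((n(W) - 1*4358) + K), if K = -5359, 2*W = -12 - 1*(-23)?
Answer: -1/9596 ≈ -0.00010421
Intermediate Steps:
W = 11/2 (W = (-12 - 1*(-23))/2 = (-12 + 23)/2 = (1/2)*11 = 11/2 ≈ 5.5000)
n(B) = 4*B**2 (n(B) = (2*B)*(2*B) = 4*B**2)
1/((n(W) - 1*4358) + K) = 1/((4*(11/2)**2 - 1*4358) - 5359) = 1/((4*(121/4) - 4358) - 5359) = 1/((121 - 4358) - 5359) = 1/(-4237 - 5359) = 1/(-9596) = -1/9596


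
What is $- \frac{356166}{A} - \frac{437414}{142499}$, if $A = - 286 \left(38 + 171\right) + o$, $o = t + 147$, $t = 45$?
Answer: $\frac{12345648943}{4245187709} \approx 2.9081$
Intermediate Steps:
$o = 192$ ($o = 45 + 147 = 192$)
$A = -59582$ ($A = - 286 \left(38 + 171\right) + 192 = \left(-286\right) 209 + 192 = -59774 + 192 = -59582$)
$- \frac{356166}{A} - \frac{437414}{142499} = - \frac{356166}{-59582} - \frac{437414}{142499} = \left(-356166\right) \left(- \frac{1}{59582}\right) - \frac{437414}{142499} = \frac{178083}{29791} - \frac{437414}{142499} = \frac{12345648943}{4245187709}$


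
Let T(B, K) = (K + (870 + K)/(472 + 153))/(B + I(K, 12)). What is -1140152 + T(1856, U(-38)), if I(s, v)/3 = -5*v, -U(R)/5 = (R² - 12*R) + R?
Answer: -119431504719/104750 ≈ -1.1402e+6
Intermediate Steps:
U(R) = -5*R² + 55*R (U(R) = -5*((R² - 12*R) + R) = -5*(R² - 11*R) = -5*R² + 55*R)
I(s, v) = -15*v (I(s, v) = 3*(-5*v) = -15*v)
T(B, K) = (174/125 + 626*K/625)/(-180 + B) (T(B, K) = (K + (870 + K)/(472 + 153))/(B - 15*12) = (K + (870 + K)/625)/(B - 180) = (K + (870 + K)*(1/625))/(-180 + B) = (K + (174/125 + K/625))/(-180 + B) = (174/125 + 626*K/625)/(-180 + B))
-1140152 + T(1856, U(-38)) = -1140152 + 2*(435 + 313*(5*(-38)*(11 - 1*(-38))))/(625*(-180 + 1856)) = -1140152 + (2/625)*(435 + 313*(5*(-38)*(11 + 38)))/1676 = -1140152 + (2/625)*(1/1676)*(435 + 313*(5*(-38)*49)) = -1140152 + (2/625)*(1/1676)*(435 + 313*(-9310)) = -1140152 + (2/625)*(1/1676)*(435 - 2914030) = -1140152 + (2/625)*(1/1676)*(-2913595) = -1140152 - 582719/104750 = -119431504719/104750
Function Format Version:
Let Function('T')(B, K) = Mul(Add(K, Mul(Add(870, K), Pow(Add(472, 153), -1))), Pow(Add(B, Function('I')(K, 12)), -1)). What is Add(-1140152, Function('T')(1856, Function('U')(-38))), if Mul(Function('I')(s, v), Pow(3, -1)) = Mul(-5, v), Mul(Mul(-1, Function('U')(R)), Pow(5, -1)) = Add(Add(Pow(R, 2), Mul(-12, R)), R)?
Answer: Rational(-119431504719, 104750) ≈ -1.1402e+6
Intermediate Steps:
Function('U')(R) = Add(Mul(-5, Pow(R, 2)), Mul(55, R)) (Function('U')(R) = Mul(-5, Add(Add(Pow(R, 2), Mul(-12, R)), R)) = Mul(-5, Add(Pow(R, 2), Mul(-11, R))) = Add(Mul(-5, Pow(R, 2)), Mul(55, R)))
Function('I')(s, v) = Mul(-15, v) (Function('I')(s, v) = Mul(3, Mul(-5, v)) = Mul(-15, v))
Function('T')(B, K) = Mul(Pow(Add(-180, B), -1), Add(Rational(174, 125), Mul(Rational(626, 625), K))) (Function('T')(B, K) = Mul(Add(K, Mul(Add(870, K), Pow(Add(472, 153), -1))), Pow(Add(B, Mul(-15, 12)), -1)) = Mul(Add(K, Mul(Add(870, K), Pow(625, -1))), Pow(Add(B, -180), -1)) = Mul(Add(K, Mul(Add(870, K), Rational(1, 625))), Pow(Add(-180, B), -1)) = Mul(Add(K, Add(Rational(174, 125), Mul(Rational(1, 625), K))), Pow(Add(-180, B), -1)) = Mul(Add(Rational(174, 125), Mul(Rational(626, 625), K)), Pow(Add(-180, B), -1)) = Mul(Pow(Add(-180, B), -1), Add(Rational(174, 125), Mul(Rational(626, 625), K))))
Add(-1140152, Function('T')(1856, Function('U')(-38))) = Add(-1140152, Mul(Rational(2, 625), Pow(Add(-180, 1856), -1), Add(435, Mul(313, Mul(5, -38, Add(11, Mul(-1, -38))))))) = Add(-1140152, Mul(Rational(2, 625), Pow(1676, -1), Add(435, Mul(313, Mul(5, -38, Add(11, 38)))))) = Add(-1140152, Mul(Rational(2, 625), Rational(1, 1676), Add(435, Mul(313, Mul(5, -38, 49))))) = Add(-1140152, Mul(Rational(2, 625), Rational(1, 1676), Add(435, Mul(313, -9310)))) = Add(-1140152, Mul(Rational(2, 625), Rational(1, 1676), Add(435, -2914030))) = Add(-1140152, Mul(Rational(2, 625), Rational(1, 1676), -2913595)) = Add(-1140152, Rational(-582719, 104750)) = Rational(-119431504719, 104750)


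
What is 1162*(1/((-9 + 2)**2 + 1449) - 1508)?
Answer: -187495589/107 ≈ -1.7523e+6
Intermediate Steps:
1162*(1/((-9 + 2)**2 + 1449) - 1508) = 1162*(1/((-7)**2 + 1449) - 1508) = 1162*(1/(49 + 1449) - 1508) = 1162*(1/1498 - 1508) = 1162*(-2258983/1498) = -187495589/107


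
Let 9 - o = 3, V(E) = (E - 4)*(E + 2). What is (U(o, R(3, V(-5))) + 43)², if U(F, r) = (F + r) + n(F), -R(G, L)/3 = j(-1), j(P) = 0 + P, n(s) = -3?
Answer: 2401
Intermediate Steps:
V(E) = (-4 + E)*(2 + E)
j(P) = P
R(G, L) = 3 (R(G, L) = -3*(-1) = 3)
o = 6 (o = 9 - 1*3 = 9 - 3 = 6)
U(F, r) = -3 + F + r (U(F, r) = (F + r) - 3 = -3 + F + r)
(U(o, R(3, V(-5))) + 43)² = ((-3 + 6 + 3) + 43)² = (6 + 43)² = 49² = 2401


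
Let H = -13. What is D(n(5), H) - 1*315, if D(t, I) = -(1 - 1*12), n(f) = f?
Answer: -304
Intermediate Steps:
D(t, I) = 11 (D(t, I) = -(1 - 12) = -1*(-11) = 11)
D(n(5), H) - 1*315 = 11 - 1*315 = 11 - 315 = -304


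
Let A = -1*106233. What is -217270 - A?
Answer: -111037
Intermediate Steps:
A = -106233
-217270 - A = -217270 - 1*(-106233) = -217270 + 106233 = -111037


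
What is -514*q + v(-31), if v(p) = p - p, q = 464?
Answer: -238496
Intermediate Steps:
v(p) = 0
-514*q + v(-31) = -514*464 + 0 = -238496 + 0 = -238496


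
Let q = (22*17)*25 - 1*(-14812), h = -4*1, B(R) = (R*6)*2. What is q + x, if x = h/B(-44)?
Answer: 3189385/132 ≈ 24162.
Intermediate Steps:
B(R) = 12*R (B(R) = (6*R)*2 = 12*R)
h = -4
x = 1/132 (x = -4/(12*(-44)) = -4/(-528) = -4*(-1/528) = 1/132 ≈ 0.0075758)
q = 24162 (q = 374*25 + 14812 = 9350 + 14812 = 24162)
q + x = 24162 + 1/132 = 3189385/132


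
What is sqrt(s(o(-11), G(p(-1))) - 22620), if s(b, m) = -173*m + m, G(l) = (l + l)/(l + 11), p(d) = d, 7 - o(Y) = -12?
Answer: 4*I*sqrt(35290)/5 ≈ 150.29*I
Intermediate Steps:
o(Y) = 19 (o(Y) = 7 - 1*(-12) = 7 + 12 = 19)
G(l) = 2*l/(11 + l) (G(l) = (2*l)/(11 + l) = 2*l/(11 + l))
s(b, m) = -172*m
sqrt(s(o(-11), G(p(-1))) - 22620) = sqrt(-344*(-1)/(11 - 1) - 22620) = sqrt(-344*(-1)/10 - 22620) = sqrt(-172*(-1/5) - 22620) = sqrt(172/5 - 22620) = sqrt(-112928/5) = 4*I*sqrt(35290)/5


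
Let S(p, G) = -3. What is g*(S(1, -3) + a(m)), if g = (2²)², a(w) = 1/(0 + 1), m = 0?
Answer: -32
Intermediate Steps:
a(w) = 1 (a(w) = 1/1 = 1)
g = 16 (g = 4² = 16)
g*(S(1, -3) + a(m)) = 16*(-3 + 1) = 16*(-2) = -32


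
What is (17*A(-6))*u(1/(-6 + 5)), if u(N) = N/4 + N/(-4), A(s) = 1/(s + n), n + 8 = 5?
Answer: 0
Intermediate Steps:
n = -3 (n = -8 + 5 = -3)
A(s) = 1/(-3 + s) (A(s) = 1/(s - 3) = 1/(-3 + s))
u(N) = 0 (u(N) = N*(¼) + N*(-¼) = N/4 - N/4 = 0)
(17*A(-6))*u(1/(-6 + 5)) = (17/(-3 - 6))*0 = (17/(-9))*0 = (17*(-⅑))*0 = -17/9*0 = 0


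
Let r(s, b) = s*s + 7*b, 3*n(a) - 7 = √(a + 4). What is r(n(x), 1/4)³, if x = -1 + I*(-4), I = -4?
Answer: 97477295/46656 + 2773813*√19/5832 ≈ 4162.5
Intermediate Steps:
x = 15 (x = -1 - 4*(-4) = -1 + 16 = 15)
n(a) = 7/3 + √(4 + a)/3 (n(a) = 7/3 + √(a + 4)/3 = 7/3 + √(4 + a)/3)
r(s, b) = s² + 7*b
r(n(x), 1/4)³ = ((7/3 + √(4 + 15)/3)² + 7/4)³ = ((7/3 + √19/3)² + 7*(¼))³ = ((7/3 + √19/3)² + 7/4)³ = (7/4 + (7/3 + √19/3)²)³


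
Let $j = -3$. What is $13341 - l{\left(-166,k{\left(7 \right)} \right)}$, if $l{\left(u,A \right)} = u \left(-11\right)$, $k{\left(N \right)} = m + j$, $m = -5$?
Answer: $11515$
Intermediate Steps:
$k{\left(N \right)} = -8$ ($k{\left(N \right)} = -5 - 3 = -8$)
$l{\left(u,A \right)} = - 11 u$
$13341 - l{\left(-166,k{\left(7 \right)} \right)} = 13341 - \left(-11\right) \left(-166\right) = 13341 - 1826 = 11515$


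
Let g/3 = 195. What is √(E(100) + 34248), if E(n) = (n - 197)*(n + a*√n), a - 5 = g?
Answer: 2*I*√136938 ≈ 740.1*I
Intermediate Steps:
g = 585 (g = 3*195 = 585)
a = 590 (a = 5 + 585 = 590)
E(n) = (-197 + n)*(n + 590*√n) (E(n) = (n - 197)*(n + 590*√n) = (-197 + n)*(n + 590*√n))
√(E(100) + 34248) = √((100² - 116230*√100 - 197*100 + 590*100^(3/2)) + 34248) = √((10000 - 116230*10 - 19700 + 590*1000) + 34248) = √((10000 - 1162300 - 19700 + 590000) + 34248) = √(-582000 + 34248) = √(-547752) = 2*I*√136938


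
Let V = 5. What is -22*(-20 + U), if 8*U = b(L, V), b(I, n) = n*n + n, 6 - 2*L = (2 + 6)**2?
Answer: 715/2 ≈ 357.50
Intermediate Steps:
L = -29 (L = 3 - (2 + 6)**2/2 = 3 - 1/2*8**2 = 3 - 1/2*64 = 3 - 32 = -29)
b(I, n) = n + n**2 (b(I, n) = n**2 + n = n + n**2)
U = 15/4 (U = (5*(1 + 5))/8 = (5*6)/8 = (1/8)*30 = 15/4 ≈ 3.7500)
-22*(-20 + U) = -22*(-20 + 15/4) = -22*(-65/4) = 715/2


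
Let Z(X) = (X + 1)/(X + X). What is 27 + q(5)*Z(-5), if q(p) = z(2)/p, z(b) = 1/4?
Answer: 1351/50 ≈ 27.020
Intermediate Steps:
z(b) = ¼
Z(X) = (1 + X)/(2*X) (Z(X) = (1 + X)/((2*X)) = (1 + X)*(1/(2*X)) = (1 + X)/(2*X))
q(p) = 1/(4*p)
27 + q(5)*Z(-5) = 27 + ((¼)/5)*((½)*(1 - 5)/(-5)) = 27 + ((¼)*(⅕))*((½)*(-⅕)*(-4)) = 27 + (1/20)*(⅖) = 27 + 1/50 = 1351/50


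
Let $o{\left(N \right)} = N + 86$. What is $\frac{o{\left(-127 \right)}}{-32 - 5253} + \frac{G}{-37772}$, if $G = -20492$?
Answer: $\frac{3923174}{7129465} \approx 0.55028$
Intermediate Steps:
$o{\left(N \right)} = 86 + N$
$\frac{o{\left(-127 \right)}}{-32 - 5253} + \frac{G}{-37772} = \frac{86 - 127}{-32 - 5253} - \frac{20492}{-37772} = - \frac{41}{-32 - 5253} - - \frac{5123}{9443} = - \frac{41}{-5285} + \frac{5123}{9443} = \left(-41\right) \left(- \frac{1}{5285}\right) + \frac{5123}{9443} = \frac{41}{5285} + \frac{5123}{9443} = \frac{3923174}{7129465}$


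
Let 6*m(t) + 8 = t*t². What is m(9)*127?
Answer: 91567/6 ≈ 15261.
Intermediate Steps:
m(t) = -4/3 + t³/6 (m(t) = -4/3 + (t*t²)/6 = -4/3 + t³/6)
m(9)*127 = (-4/3 + (⅙)*9³)*127 = (-4/3 + (⅙)*729)*127 = (-4/3 + 243/2)*127 = (721/6)*127 = 91567/6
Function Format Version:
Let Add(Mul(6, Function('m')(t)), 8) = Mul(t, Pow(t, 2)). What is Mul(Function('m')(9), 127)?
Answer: Rational(91567, 6) ≈ 15261.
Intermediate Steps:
Function('m')(t) = Add(Rational(-4, 3), Mul(Rational(1, 6), Pow(t, 3))) (Function('m')(t) = Add(Rational(-4, 3), Mul(Rational(1, 6), Mul(t, Pow(t, 2)))) = Add(Rational(-4, 3), Mul(Rational(1, 6), Pow(t, 3))))
Mul(Function('m')(9), 127) = Mul(Add(Rational(-4, 3), Mul(Rational(1, 6), Pow(9, 3))), 127) = Mul(Add(Rational(-4, 3), Mul(Rational(1, 6), 729)), 127) = Mul(Add(Rational(-4, 3), Rational(243, 2)), 127) = Mul(Rational(721, 6), 127) = Rational(91567, 6)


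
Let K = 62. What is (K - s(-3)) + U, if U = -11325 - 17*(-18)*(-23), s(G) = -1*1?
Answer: -18300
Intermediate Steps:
s(G) = -1
U = -18363 (U = -11325 - (-306)*(-23) = -11325 - 1*7038 = -11325 - 7038 = -18363)
(K - s(-3)) + U = (62 - 1*(-1)) - 18363 = (62 + 1) - 18363 = 63 - 18363 = -18300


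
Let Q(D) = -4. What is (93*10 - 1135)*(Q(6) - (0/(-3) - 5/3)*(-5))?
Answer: 7585/3 ≈ 2528.3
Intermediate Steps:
(93*10 - 1135)*(Q(6) - (0/(-3) - 5/3)*(-5)) = (93*10 - 1135)*(-4 - (0/(-3) - 5/3)*(-5)) = (930 - 1135)*(-4 - (0*(-1/3) - 5*1/3)*(-5)) = -205*(-4 - (0 - 5/3)*(-5)) = -205*(-4 - (-5)*(-5)/3) = -205*(-4 - 1*25/3) = -205*(-4 - 25/3) = -205*(-37/3) = 7585/3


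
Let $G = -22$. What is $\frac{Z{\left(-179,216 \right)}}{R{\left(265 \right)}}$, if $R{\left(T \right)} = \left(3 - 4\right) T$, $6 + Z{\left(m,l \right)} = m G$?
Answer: $- \frac{3932}{265} \approx -14.838$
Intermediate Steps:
$Z{\left(m,l \right)} = -6 - 22 m$ ($Z{\left(m,l \right)} = -6 + m \left(-22\right) = -6 - 22 m$)
$R{\left(T \right)} = - T$
$\frac{Z{\left(-179,216 \right)}}{R{\left(265 \right)}} = \frac{-6 - -3938}{\left(-1\right) 265} = \frac{-6 + 3938}{-265} = 3932 \left(- \frac{1}{265}\right) = - \frac{3932}{265}$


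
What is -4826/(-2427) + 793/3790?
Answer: 20215151/9198330 ≈ 2.1977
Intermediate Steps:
-4826/(-2427) + 793/3790 = -4826*(-1/2427) + 793*(1/3790) = 4826/2427 + 793/3790 = 20215151/9198330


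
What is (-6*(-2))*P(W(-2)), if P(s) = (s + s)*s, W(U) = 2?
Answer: 96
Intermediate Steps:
P(s) = 2*s² (P(s) = (2*s)*s = 2*s²)
(-6*(-2))*P(W(-2)) = (-6*(-2))*(2*2²) = 12*(2*4) = 12*8 = 96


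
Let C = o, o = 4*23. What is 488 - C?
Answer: 396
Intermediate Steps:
o = 92
C = 92
488 - C = 488 - 1*92 = 488 - 92 = 396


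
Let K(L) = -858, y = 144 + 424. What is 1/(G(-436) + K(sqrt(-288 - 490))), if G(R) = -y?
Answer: -1/1426 ≈ -0.00070126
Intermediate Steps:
y = 568
G(R) = -568 (G(R) = -1*568 = -568)
1/(G(-436) + K(sqrt(-288 - 490))) = 1/(-568 - 858) = 1/(-1426) = -1/1426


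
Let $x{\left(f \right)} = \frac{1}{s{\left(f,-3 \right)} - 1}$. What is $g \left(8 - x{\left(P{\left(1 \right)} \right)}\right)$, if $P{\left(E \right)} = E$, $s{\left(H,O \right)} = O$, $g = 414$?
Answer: $\frac{6831}{2} \approx 3415.5$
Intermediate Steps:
$x{\left(f \right)} = - \frac{1}{4}$ ($x{\left(f \right)} = \frac{1}{-3 - 1} = \frac{1}{-4} = - \frac{1}{4}$)
$g \left(8 - x{\left(P{\left(1 \right)} \right)}\right) = 414 \left(8 - - \frac{1}{4}\right) = 414 \left(8 + \frac{1}{4}\right) = 414 \cdot \frac{33}{4} = \frac{6831}{2}$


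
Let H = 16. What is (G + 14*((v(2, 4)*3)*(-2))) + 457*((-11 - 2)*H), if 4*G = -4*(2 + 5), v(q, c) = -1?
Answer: -94979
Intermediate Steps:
G = -7 (G = (-4*(2 + 5))/4 = (-4*7)/4 = (1/4)*(-28) = -7)
(G + 14*((v(2, 4)*3)*(-2))) + 457*((-11 - 2)*H) = (-7 + 14*(-1*3*(-2))) + 457*((-11 - 2)*16) = (-7 + 14*(-3*(-2))) + 457*(-13*16) = (-7 + 14*6) + 457*(-208) = (-7 + 84) - 95056 = 77 - 95056 = -94979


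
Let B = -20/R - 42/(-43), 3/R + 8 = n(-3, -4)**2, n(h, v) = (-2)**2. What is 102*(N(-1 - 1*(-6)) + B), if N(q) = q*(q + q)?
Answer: -10336/43 ≈ -240.37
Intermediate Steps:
n(h, v) = 4
R = 3/8 (R = 3/(-8 + 4**2) = 3/(-8 + 16) = 3/8 ≈ 0.37500)
N(q) = 2*q**2 (N(q) = q*(2*q) = 2*q**2)
B = -6754/129 (B = -20/3/8 - 42/(-43) = -20*8/3 - 42*(-1/43) = -160/3 + 42/43 = -6754/129 ≈ -52.357)
102*(N(-1 - 1*(-6)) + B) = 102*(2*(-1 - 1*(-6))**2 - 6754/129) = 102*(2*(-1 + 6)**2 - 6754/129) = 102*(2*5**2 - 6754/129) = 102*(2*25 - 6754/129) = 102*(50 - 6754/129) = 102*(-304/129) = -10336/43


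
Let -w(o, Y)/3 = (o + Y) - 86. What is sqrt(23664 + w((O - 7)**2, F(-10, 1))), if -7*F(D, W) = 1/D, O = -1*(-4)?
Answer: sqrt(117085290)/70 ≈ 154.58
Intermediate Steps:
O = 4
F(D, W) = -1/(7*D)
w(o, Y) = 258 - 3*Y - 3*o (w(o, Y) = -3*((o + Y) - 86) = -3*((Y + o) - 86) = -3*(-86 + Y + o) = 258 - 3*Y - 3*o)
sqrt(23664 + w((O - 7)**2, F(-10, 1))) = sqrt(23664 + (258 - (-3)/(7*(-10)) - 3*(4 - 7)**2)) = sqrt(23664 + (258 - (-3)*(-1)/(7*10) - 3*(-3)**2)) = sqrt(23664 + (258 - 3*1/70 - 3*9)) = sqrt(23664 + (258 - 3/70 - 27)) = sqrt(23664 + 16167/70) = sqrt(1672647/70) = sqrt(117085290)/70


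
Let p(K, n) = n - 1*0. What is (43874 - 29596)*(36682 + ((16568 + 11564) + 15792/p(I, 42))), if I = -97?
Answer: 930782820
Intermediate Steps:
p(K, n) = n (p(K, n) = n + 0 = n)
(43874 - 29596)*(36682 + ((16568 + 11564) + 15792/p(I, 42))) = (43874 - 29596)*(36682 + ((16568 + 11564) + 15792/42)) = 14278*(36682 + (28132 + 15792*(1/42))) = 14278*(36682 + (28132 + 376)) = 14278*(36682 + 28508) = 14278*65190 = 930782820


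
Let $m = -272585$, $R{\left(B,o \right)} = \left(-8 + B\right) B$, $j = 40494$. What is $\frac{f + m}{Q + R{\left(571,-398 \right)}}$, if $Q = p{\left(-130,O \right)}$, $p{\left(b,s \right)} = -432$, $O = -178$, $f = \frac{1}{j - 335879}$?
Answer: $- \frac{80517520226}{94830695785} \approx -0.84907$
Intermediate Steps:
$R{\left(B,o \right)} = B \left(-8 + B\right)$
$f = - \frac{1}{295385}$ ($f = \frac{1}{40494 - 335879} = \frac{1}{-295385} = - \frac{1}{295385} \approx -3.3854 \cdot 10^{-6}$)
$Q = -432$
$\frac{f + m}{Q + R{\left(571,-398 \right)}} = \frac{- \frac{1}{295385} - 272585}{-432 + 571 \left(-8 + 571\right)} = - \frac{80517520226}{295385 \left(-432 + 571 \cdot 563\right)} = - \frac{80517520226}{295385 \left(-432 + 321473\right)} = - \frac{80517520226}{295385 \cdot 321041} = \left(- \frac{80517520226}{295385}\right) \frac{1}{321041} = - \frac{80517520226}{94830695785}$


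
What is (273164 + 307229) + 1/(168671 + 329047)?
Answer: 288872043175/497718 ≈ 5.8039e+5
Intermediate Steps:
(273164 + 307229) + 1/(168671 + 329047) = 580393 + 1/497718 = 288872043175/497718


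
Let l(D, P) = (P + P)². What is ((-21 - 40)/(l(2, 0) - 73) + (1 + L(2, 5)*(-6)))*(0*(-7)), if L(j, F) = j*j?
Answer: 0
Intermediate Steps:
L(j, F) = j²
l(D, P) = 4*P² (l(D, P) = (2*P)² = 4*P²)
((-21 - 40)/(l(2, 0) - 73) + (1 + L(2, 5)*(-6)))*(0*(-7)) = ((-21 - 40)/(4*0² - 73) + (1 + 2²*(-6)))*(0*(-7)) = (-61/(4*0 - 73) + (1 + 4*(-6)))*0 = (-61/(0 - 73) + (1 - 24))*0 = (-61/(-73) - 23)*0 = (-61*(-1/73) - 23)*0 = (61/73 - 23)*0 = -1618/73*0 = 0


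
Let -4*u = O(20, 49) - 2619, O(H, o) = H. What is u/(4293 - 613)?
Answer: 113/640 ≈ 0.17656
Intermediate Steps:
u = 2599/4 (u = -(20 - 2619)/4 = -¼*(-2599) = 2599/4 ≈ 649.75)
u/(4293 - 613) = 2599/(4*(4293 - 613)) = (2599/4)/3680 = (2599/4)*(1/3680) = 113/640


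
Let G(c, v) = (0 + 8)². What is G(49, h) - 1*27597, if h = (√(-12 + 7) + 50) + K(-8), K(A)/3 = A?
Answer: -27533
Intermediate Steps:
K(A) = 3*A
h = 26 + I*√5 (h = (√(-12 + 7) + 50) + 3*(-8) = (√(-5) + 50) - 24 = (I*√5 + 50) - 24 = (50 + I*√5) - 24 = 26 + I*√5 ≈ 26.0 + 2.2361*I)
G(c, v) = 64 (G(c, v) = 8² = 64)
G(49, h) - 1*27597 = 64 - 1*27597 = 64 - 27597 = -27533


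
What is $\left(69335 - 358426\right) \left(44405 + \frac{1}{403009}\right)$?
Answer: $- \frac{5173461133626786}{403009} \approx -1.2837 \cdot 10^{10}$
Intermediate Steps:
$\left(69335 - 358426\right) \left(44405 + \frac{1}{403009}\right) = - 289091 \left(44405 + \frac{1}{403009}\right) = \left(-289091\right) \frac{17895614646}{403009} = - \frac{5173461133626786}{403009}$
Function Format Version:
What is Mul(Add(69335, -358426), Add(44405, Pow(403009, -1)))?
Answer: Rational(-5173461133626786, 403009) ≈ -1.2837e+10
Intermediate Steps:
Mul(Add(69335, -358426), Add(44405, Pow(403009, -1))) = Mul(-289091, Add(44405, Rational(1, 403009))) = Mul(-289091, Rational(17895614646, 403009)) = Rational(-5173461133626786, 403009)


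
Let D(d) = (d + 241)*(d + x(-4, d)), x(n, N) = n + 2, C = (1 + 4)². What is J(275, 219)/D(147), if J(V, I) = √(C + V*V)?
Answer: √3026/11252 ≈ 0.0048888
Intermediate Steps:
C = 25 (C = 5² = 25)
x(n, N) = 2 + n
D(d) = (-2 + d)*(241 + d) (D(d) = (d + 241)*(d + (2 - 4)) = (241 + d)*(d - 2) = (241 + d)*(-2 + d) = (-2 + d)*(241 + d))
J(V, I) = √(25 + V²) (J(V, I) = √(25 + V*V) = √(25 + V²))
J(275, 219)/D(147) = √(25 + 275²)/(-482 + 147² + 239*147) = √(25 + 75625)/(-482 + 21609 + 35133) = √75650/56260 = (5*√3026)*(1/56260) = √3026/11252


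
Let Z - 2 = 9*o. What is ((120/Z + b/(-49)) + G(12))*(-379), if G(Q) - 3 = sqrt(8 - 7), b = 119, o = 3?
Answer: -439261/203 ≈ -2163.8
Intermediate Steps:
Z = 29 (Z = 2 + 9*3 = 2 + 27 = 29)
G(Q) = 4 (G(Q) = 3 + sqrt(8 - 7) = 3 + sqrt(1) = 3 + 1 = 4)
((120/Z + b/(-49)) + G(12))*(-379) = ((120/29 + 119/(-49)) + 4)*(-379) = ((120*(1/29) + 119*(-1/49)) + 4)*(-379) = ((120/29 - 17/7) + 4)*(-379) = (347/203 + 4)*(-379) = (1159/203)*(-379) = -439261/203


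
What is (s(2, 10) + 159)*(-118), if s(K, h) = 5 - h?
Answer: -18172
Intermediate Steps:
(s(2, 10) + 159)*(-118) = ((5 - 1*10) + 159)*(-118) = ((5 - 10) + 159)*(-118) = (-5 + 159)*(-118) = 154*(-118) = -18172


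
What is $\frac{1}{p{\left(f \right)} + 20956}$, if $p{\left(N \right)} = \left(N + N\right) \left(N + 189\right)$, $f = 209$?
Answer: $\frac{1}{187320} \approx 5.3385 \cdot 10^{-6}$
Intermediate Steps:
$p{\left(N \right)} = 2 N \left(189 + N\right)$
$\frac{1}{p{\left(f \right)} + 20956} = \frac{1}{2 \cdot 209 \left(189 + 209\right) + 20956} = \frac{1}{2 \cdot 209 \cdot 398 + 20956} = \frac{1}{166364 + 20956} = \frac{1}{187320}$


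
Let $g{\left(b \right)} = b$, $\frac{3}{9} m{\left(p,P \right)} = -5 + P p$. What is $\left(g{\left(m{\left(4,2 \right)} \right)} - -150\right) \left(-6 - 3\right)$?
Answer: $-1431$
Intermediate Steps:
$m{\left(p,P \right)} = -15 + 3 P p$ ($m{\left(p,P \right)} = 3 \left(-5 + P p\right) = -15 + 3 P p$)
$\left(g{\left(m{\left(4,2 \right)} \right)} - -150\right) \left(-6 - 3\right) = \left(\left(-15 + 3 \cdot 2 \cdot 4\right) - -150\right) \left(-6 - 3\right) = \left(\left(-15 + 24\right) + 150\right) \left(-6 - 3\right) = \left(9 + 150\right) \left(-9\right) = 159 \left(-9\right) = -1431$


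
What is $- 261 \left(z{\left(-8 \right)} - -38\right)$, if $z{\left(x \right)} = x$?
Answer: $-7830$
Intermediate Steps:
$- 261 \left(z{\left(-8 \right)} - -38\right) = - 261 \left(-8 - -38\right) = - 261 \left(-8 + \left(-172 + 210\right)\right) = - 261 \left(-8 + 38\right) = \left(-261\right) 30 = -7830$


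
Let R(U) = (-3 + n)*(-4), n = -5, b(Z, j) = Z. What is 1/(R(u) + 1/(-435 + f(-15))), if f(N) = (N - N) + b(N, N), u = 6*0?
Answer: 450/14399 ≈ 0.031252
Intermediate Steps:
u = 0
f(N) = N (f(N) = (N - N) + N = 0 + N = N)
R(U) = 32 (R(U) = (-3 - 5)*(-4) = -8*(-4) = 32)
1/(R(u) + 1/(-435 + f(-15))) = 1/(32 + 1/(-435 - 15)) = 1/(32 + 1/(-450)) = 1/(32 - 1/450) = 1/(14399/450) = 450/14399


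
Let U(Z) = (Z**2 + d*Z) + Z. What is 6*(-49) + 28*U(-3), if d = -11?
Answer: 798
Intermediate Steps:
U(Z) = Z**2 - 10*Z (U(Z) = (Z**2 - 11*Z) + Z = Z**2 - 10*Z)
6*(-49) + 28*U(-3) = 6*(-49) + 28*(-3*(-10 - 3)) = -294 + 28*(-3*(-13)) = -294 + 28*39 = -294 + 1092 = 798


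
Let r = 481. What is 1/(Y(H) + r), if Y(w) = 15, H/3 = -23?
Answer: 1/496 ≈ 0.0020161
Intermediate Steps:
H = -69 (H = 3*(-23) = -69)
1/(Y(H) + r) = 1/(15 + 481) = 1/496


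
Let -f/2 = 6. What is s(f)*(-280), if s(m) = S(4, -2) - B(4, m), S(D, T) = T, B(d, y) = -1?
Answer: 280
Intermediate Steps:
f = -12 (f = -2*6 = -12)
s(m) = -1 (s(m) = -2 - 1*(-1) = -2 + 1 = -1)
s(f)*(-280) = -1*(-280) = 280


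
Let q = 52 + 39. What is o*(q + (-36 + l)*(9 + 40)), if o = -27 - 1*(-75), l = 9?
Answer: -59136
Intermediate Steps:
q = 91
o = 48 (o = -27 + 75 = 48)
o*(q + (-36 + l)*(9 + 40)) = 48*(91 + (-36 + 9)*(9 + 40)) = 48*(91 - 27*49) = 48*(91 - 1323) = 48*(-1232) = -59136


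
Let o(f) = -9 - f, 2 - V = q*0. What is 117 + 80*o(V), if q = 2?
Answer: -763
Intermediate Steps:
V = 2 (V = 2 - 2*0 = 2 - 1*0 = 2 + 0 = 2)
117 + 80*o(V) = 117 + 80*(-9 - 1*2) = 117 + 80*(-9 - 2) = 117 + 80*(-11) = 117 - 880 = -763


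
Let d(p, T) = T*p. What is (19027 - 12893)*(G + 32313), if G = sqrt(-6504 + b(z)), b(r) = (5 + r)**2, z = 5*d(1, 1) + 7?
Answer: 198207942 + 6134*I*sqrt(6215) ≈ 1.9821e+8 + 4.8358e+5*I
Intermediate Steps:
z = 12 (z = 5*(1*1) + 7 = 5*1 + 7 = 5 + 7 = 12)
G = I*sqrt(6215) (G = sqrt(-6504 + (5 + 12)**2) = sqrt(-6504 + 17**2) = sqrt(-6504 + 289) = sqrt(-6215) = I*sqrt(6215) ≈ 78.835*I)
(19027 - 12893)*(G + 32313) = (19027 - 12893)*(I*sqrt(6215) + 32313) = 6134*(32313 + I*sqrt(6215)) = 198207942 + 6134*I*sqrt(6215)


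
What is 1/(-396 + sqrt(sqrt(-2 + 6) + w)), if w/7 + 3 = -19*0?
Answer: -396/156835 - I*sqrt(19)/156835 ≈ -0.0025249 - 2.7793e-5*I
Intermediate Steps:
w = -21 (w = -21 + 7*(-19*0) = -21 + 7*0 = -21 + 0 = -21)
1/(-396 + sqrt(sqrt(-2 + 6) + w)) = 1/(-396 + sqrt(sqrt(-2 + 6) - 21)) = 1/(-396 + sqrt(sqrt(4) - 21)) = 1/(-396 + sqrt(2 - 21)) = 1/(-396 + sqrt(-19)) = 1/(-396 + I*sqrt(19))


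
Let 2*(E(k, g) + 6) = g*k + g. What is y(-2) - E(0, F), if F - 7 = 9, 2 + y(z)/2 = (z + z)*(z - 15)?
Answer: 130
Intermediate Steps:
y(z) = -4 + 4*z*(-15 + z) (y(z) = -4 + 2*((z + z)*(z - 15)) = -4 + 2*((2*z)*(-15 + z)) = -4 + 2*(2*z*(-15 + z)) = -4 + 4*z*(-15 + z))
F = 16 (F = 7 + 9 = 16)
E(k, g) = -6 + g/2 + g*k/2 (E(k, g) = -6 + (g*k + g)/2 = -6 + (g + g*k)/2 = -6 + (g/2 + g*k/2) = -6 + g/2 + g*k/2)
y(-2) - E(0, F) = (-4 - 60*(-2) + 4*(-2)²) - (-6 + (½)*16 + (½)*16*0) = (-4 + 120 + 4*4) - (-6 + 8 + 0) = (-4 + 120 + 16) - 1*2 = 132 - 2 = 130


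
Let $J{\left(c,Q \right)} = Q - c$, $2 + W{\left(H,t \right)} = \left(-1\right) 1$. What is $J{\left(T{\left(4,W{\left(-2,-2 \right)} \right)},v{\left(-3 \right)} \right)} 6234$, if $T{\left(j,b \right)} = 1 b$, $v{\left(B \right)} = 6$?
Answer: $56106$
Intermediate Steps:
$W{\left(H,t \right)} = -3$ ($W{\left(H,t \right)} = -2 - 1 = -3$)
$T{\left(j,b \right)} = b$
$J{\left(T{\left(4,W{\left(-2,-2 \right)} \right)},v{\left(-3 \right)} \right)} 6234 = \left(6 - -3\right) 6234 = \left(6 + 3\right) 6234 = 9 \cdot 6234 = 56106$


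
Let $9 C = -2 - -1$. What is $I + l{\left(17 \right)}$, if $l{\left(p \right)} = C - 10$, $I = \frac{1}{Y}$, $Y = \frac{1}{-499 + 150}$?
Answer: $- \frac{3232}{9} \approx -359.11$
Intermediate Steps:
$Y = - \frac{1}{349}$ ($Y = \frac{1}{-349} = - \frac{1}{349} \approx -0.0028653$)
$C = - \frac{1}{9}$ ($C = \frac{-2 - -1}{9} = \frac{-2 + 1}{9} = \frac{1}{9} \left(-1\right) = - \frac{1}{9} \approx -0.11111$)
$I = -349$ ($I = \frac{1}{- \frac{1}{349}} = -349$)
$l{\left(p \right)} = - \frac{91}{9}$ ($l{\left(p \right)} = - \frac{1}{9} - 10 = - \frac{91}{9}$)
$I + l{\left(17 \right)} = -349 - \frac{91}{9} = - \frac{3232}{9}$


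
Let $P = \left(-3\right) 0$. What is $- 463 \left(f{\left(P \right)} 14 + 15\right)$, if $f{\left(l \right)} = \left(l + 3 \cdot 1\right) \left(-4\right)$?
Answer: $70839$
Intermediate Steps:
$P = 0$
$f{\left(l \right)} = -12 - 4 l$ ($f{\left(l \right)} = \left(l + 3\right) \left(-4\right) = \left(3 + l\right) \left(-4\right) = -12 - 4 l$)
$- 463 \left(f{\left(P \right)} 14 + 15\right) = - 463 \left(\left(-12 - 0\right) 14 + 15\right) = - 463 \left(\left(-12 + 0\right) 14 + 15\right) = - 463 \left(\left(-12\right) 14 + 15\right) = - 463 \left(-168 + 15\right) = \left(-463\right) \left(-153\right) = 70839$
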